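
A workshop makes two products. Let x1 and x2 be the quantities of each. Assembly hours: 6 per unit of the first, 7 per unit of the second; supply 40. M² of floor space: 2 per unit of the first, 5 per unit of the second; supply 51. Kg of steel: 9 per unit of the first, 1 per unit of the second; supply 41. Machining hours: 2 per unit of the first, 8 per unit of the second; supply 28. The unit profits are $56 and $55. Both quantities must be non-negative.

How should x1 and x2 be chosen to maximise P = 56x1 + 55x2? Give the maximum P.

Extreme points and P = 56x1 + 55x2:
  (0, 0) → P = 0
  (0, 7/2) → P = 385/2
  (41/9, 0) → P = 2296/9
  (13/3, 2) → P = 1058/3
  (62/17, 44/17) → P = 5892/17

x1 = 13/3, x2 = 2, maximum P = 1058/3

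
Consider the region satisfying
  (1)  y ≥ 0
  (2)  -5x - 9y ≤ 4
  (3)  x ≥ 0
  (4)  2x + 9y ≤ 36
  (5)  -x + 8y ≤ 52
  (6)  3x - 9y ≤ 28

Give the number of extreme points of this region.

4

The feasible vertices (each the meet of two boundaries and inside every other half-plane) are:
  (0, 0)
  (28/3, 0)
  (0, 4)
  (64/5, 52/45)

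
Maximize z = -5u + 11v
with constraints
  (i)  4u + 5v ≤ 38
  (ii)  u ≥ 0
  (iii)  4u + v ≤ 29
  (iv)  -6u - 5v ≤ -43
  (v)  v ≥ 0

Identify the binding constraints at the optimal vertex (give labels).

Feasible corners and z = -5u + 11v:
  (107/16, 9/4) → z = -139/16
  (5/2, 28/5) → z = 491/10
  (29/4, 0) → z = -145/4
  (43/6, 0) → z = -215/6

The maximum is at (5/2, 28/5). Substituting into each constraint, equality holds for (i) and (iv); the remaining constraints have slack.

(i) and (iv)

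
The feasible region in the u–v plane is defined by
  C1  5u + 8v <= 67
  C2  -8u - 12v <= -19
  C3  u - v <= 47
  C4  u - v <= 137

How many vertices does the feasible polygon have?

The feasible vertices (each the meet of two boundaries and inside every other half-plane) are:
  (-163, 441/4)
  (443/13, -168/13)
  (583/20, -357/20)

3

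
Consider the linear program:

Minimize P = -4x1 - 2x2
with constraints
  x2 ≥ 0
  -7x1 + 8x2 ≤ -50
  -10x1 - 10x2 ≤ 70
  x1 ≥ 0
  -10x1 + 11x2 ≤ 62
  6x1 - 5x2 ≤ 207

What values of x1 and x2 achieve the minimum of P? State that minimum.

Extreme points and P = -4x1 - 2x2:
  (50/7, 0) → P = -200/7
  (69/2, 0) → P = -138
  (1406/13, 1149/13) → P = -7922/13

At the optimal vertex, -7x1 + 8x2 = -50 and 6x1 - 5x2 = 207.
Solving simultaneously gives x1 = 1406/13, x2 = 1149/13.

x1 = 1406/13, x2 = 1149/13, minimum P = -7922/13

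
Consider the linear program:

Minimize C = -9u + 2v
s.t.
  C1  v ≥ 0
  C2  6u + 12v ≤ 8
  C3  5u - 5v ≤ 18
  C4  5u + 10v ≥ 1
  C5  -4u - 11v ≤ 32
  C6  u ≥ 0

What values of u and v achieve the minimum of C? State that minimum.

Feasible corners and C = -9u + 2v:
  (4/3, 0) → C = -12
  (1/5, 0) → C = -9/5
  (0, 2/3) → C = 4/3
  (0, 1/10) → C = 1/5

The optimum lies where v = 0 and 6u + 12v = 8.
Solving simultaneously gives u = 4/3, v = 0.

u = 4/3, v = 0, minimum C = -12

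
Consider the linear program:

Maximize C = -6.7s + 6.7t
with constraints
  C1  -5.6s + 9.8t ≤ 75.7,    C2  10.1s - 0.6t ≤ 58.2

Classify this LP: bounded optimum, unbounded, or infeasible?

unbounded

From the feasible point (30789/4781, 109049/9562), moving in the direction (-9.8, -5.6) keeps every constraint satisfied while C increases without bound.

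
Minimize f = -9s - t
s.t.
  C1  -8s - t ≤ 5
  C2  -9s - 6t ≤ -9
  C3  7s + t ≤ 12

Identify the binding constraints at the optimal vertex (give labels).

Corner points and f = -9s - t:
  (-1, 3) → f = 6
  (-17, 131) → f = 22
  (21/11, -15/11) → f = -174/11

The minimum is at (21/11, -15/11). Substituting into each constraint, equality holds for C2 and C3; the remaining constraints have slack.

C2 and C3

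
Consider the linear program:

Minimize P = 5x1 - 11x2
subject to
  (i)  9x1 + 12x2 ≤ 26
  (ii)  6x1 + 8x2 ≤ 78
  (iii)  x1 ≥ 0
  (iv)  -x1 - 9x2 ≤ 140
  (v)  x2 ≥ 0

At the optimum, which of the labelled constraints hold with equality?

Extreme points and P = 5x1 - 11x2:
  (0, 13/6) → P = -143/6
  (26/9, 0) → P = 130/9
  (0, 0) → P = 0

The minimum is at (0, 13/6). Substituting into each constraint, equality holds for (i) and (iii); the remaining constraints have slack.

(i) and (iii)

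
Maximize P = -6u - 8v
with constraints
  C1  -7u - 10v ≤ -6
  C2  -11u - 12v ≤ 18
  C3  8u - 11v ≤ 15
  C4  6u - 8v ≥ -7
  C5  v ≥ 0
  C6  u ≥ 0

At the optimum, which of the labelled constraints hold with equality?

Extreme points and P = -6u - 8v:
  (6/7, 0) → P = -36/7
  (0, 3/5) → P = -24/5
  (15/8, 0) → P = -45/4
  (0, 7/8) → P = -7
The feasible region is unbounded (it extends along (4, 3), (11, 8)), but P strictly decreases along every unbounded feasible direction, so there is no improving ray and the maximum is attained at a vertex.

The maximum is at (0, 3/5). Substituting into each constraint, equality holds for C1 and C6; the remaining constraints have slack.

C1 and C6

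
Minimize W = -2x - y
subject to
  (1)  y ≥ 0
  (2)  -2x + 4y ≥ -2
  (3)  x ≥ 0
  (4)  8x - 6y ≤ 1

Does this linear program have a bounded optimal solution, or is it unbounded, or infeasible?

unbounded

From the feasible point (0, 0), moving in the direction (0, 1) keeps every constraint satisfied while W decreases without bound.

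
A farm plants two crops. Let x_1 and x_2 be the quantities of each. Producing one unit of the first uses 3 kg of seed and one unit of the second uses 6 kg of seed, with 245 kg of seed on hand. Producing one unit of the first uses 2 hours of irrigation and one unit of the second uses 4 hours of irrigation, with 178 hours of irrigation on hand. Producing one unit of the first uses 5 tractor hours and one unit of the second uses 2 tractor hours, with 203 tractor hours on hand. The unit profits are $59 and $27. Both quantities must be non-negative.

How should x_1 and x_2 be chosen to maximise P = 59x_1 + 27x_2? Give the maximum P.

Corner points and P = 59x_1 + 27x_2:
  (0, 0) → P = 0
  (0, 245/6) → P = 2205/2
  (203/5, 0) → P = 11977/5
  (91/3, 77/3) → P = 7448/3

The binding constraints are 3x_1 + 6x_2 = 245 and 5x_1 + 2x_2 = 203.
Solving simultaneously gives x_1 = 91/3, x_2 = 77/3.

x_1 = 91/3, x_2 = 77/3, maximum P = 7448/3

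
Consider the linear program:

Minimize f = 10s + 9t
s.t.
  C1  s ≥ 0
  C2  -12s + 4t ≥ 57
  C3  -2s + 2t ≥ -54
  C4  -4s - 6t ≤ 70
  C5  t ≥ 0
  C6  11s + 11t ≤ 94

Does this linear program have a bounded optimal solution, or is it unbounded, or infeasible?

infeasible

The boundaries s = 0 and -12s + 4t = 57 meet at (0, 57/4), but that point violates 11s + 11t ≤ 94. Every candidate vertex is excluded by some other constraint, so the feasible region is empty.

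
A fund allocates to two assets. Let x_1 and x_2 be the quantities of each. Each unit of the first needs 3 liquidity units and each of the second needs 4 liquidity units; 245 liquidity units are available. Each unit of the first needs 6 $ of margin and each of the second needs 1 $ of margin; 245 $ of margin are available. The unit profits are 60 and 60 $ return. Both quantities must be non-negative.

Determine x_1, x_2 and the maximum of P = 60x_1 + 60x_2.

x_1 = 35, x_2 = 35, maximum P = 4200

Corner points and P = 60x_1 + 60x_2:
  (0, 0) → P = 0
  (0, 245/4) → P = 3675
  (245/6, 0) → P = 2450
  (35, 35) → P = 4200

The binding constraints are 3x_1 + 4x_2 = 245 and 6x_1 + x_2 = 245.
Solving simultaneously gives x_1 = 35, x_2 = 35.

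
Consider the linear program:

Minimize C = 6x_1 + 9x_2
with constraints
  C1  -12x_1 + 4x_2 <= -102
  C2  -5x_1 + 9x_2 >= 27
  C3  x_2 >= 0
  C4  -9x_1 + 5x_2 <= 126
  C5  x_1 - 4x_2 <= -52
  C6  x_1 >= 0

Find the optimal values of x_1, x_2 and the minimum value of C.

x_1 = 14, x_2 = 33/2, minimum C = 465/2

Vertices and C = 6x_1 + 9x_2:
  (169/4, 405/4) → C = 4659/4
  (14, 33/2) → C = 465/2
  (360/11, 233/11) → C = 387
The feasible region is unbounded (it extends along (9, 5), (5, 9)), but C strictly increases along every unbounded feasible direction, so there is no improving ray and the minimum is attained at a vertex.

The binding constraints are -12x_1 + 4x_2 = -102 and x_1 - 4x_2 = -52.
Solving simultaneously gives x_1 = 14, x_2 = 33/2.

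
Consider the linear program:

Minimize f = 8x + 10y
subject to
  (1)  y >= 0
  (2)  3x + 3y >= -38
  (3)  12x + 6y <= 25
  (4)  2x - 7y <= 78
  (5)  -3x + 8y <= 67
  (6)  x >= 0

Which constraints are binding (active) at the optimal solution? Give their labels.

Extreme points and f = 8x + 10y:
  (25/12, 0) → f = 50/3
  (0, 0) → f = 0
  (0, 25/6) → f = 125/3

The minimum is at (0, 0). Substituting into each constraint, equality holds for (1) and (6); the remaining constraints have slack.

(1) and (6)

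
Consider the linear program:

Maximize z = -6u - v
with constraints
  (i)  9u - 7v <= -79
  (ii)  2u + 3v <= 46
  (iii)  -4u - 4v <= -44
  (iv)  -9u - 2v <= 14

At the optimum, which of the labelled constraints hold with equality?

(ii) and (iv)

Vertices and z = -6u - v:
  (85/41, 572/41) → z = -1082/41
  (-1/8, 89/8) → z = -83/8
  (-134/23, 442/23) → z = 362/23
  (-36/7, 113/7) → z = 103/7

The maximum is at (-134/23, 442/23). Substituting into each constraint, equality holds for (ii) and (iv); the remaining constraints have slack.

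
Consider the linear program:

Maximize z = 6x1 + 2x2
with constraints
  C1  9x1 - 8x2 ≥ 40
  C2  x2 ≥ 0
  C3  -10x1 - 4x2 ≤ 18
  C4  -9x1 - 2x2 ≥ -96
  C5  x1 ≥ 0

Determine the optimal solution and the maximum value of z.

x1 = 424/45, x2 = 28/5, maximum z = 1016/15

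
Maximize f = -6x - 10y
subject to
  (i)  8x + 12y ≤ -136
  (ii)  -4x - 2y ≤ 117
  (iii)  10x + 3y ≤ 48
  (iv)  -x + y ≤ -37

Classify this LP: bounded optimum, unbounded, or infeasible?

bounded optimum

Extreme points and f = -6x - 10y:
  (447/8, -681/4) → f = 5469/4
  (-43/6, -265/6) → f = 1454/3
  (159/13, -322/13) → f = 2266/13
The feasible region has finitely many vertices and no improving ray; the maximum is 5469/4 at (447/8, -681/4).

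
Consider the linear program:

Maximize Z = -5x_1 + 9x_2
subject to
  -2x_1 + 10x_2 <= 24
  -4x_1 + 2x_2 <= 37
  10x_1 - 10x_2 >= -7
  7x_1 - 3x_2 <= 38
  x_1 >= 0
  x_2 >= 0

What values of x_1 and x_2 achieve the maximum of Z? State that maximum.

Feasible corners and Z = -5x_1 + 9x_2:
  (17/8, 113/40) → Z = 74/5
  (113/16, 61/16) → Z = -1
  (0, 7/10) → Z = 63/10
  (38/7, 0) → Z = -190/7
  (0, 0) → Z = 0

The binding constraints are -2x_1 + 10x_2 = 24 and 10x_1 - 10x_2 = -7.
Solving simultaneously gives x_1 = 17/8, x_2 = 113/40.

x_1 = 17/8, x_2 = 113/40, maximum Z = 74/5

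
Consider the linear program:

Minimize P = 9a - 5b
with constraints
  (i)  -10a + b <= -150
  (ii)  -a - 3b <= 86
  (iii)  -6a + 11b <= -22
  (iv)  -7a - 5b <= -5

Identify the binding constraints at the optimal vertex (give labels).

Feasible corners and P = 9a - 5b:
  (407/26, 85/13) → P = 2813/26
  (755/57, -1000/57) → P = 11795/57
  (445/16, -607/16) → P = 440
The feasible region is unbounded (it extends along (3, -1), (11, 6)), but P strictly increases along every unbounded feasible direction, so there is no improving ray and the minimum is attained at a vertex.

The minimum is at (407/26, 85/13). Substituting into each constraint, equality holds for (i) and (iii); the remaining constraints have slack.

(i) and (iii)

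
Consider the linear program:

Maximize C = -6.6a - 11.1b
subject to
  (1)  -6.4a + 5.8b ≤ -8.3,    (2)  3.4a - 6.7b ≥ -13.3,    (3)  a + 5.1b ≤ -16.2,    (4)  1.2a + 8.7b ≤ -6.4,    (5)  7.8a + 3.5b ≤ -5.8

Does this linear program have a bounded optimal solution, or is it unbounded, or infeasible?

From the feasible point (-5163/3844, -5599/1922), moving in the direction (3.5, -7.8) keeps every constraint satisfied while C increases without bound.

unbounded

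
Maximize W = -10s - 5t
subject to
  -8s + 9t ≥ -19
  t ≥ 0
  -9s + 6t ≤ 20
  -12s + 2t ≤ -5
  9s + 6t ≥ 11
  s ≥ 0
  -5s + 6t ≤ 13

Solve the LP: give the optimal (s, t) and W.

Feasible corners and W = -10s - 5t:
  (19/8, 0) → W = -95/4
  (77, 199/3) → W = -3305/3
  (11/9, 0) → W = -110/9
  (26/45, 29/30) → W = -191/18
  (28/31, 181/62) → W = -1465/62

s = 26/45, t = 29/30, maximum W = -191/18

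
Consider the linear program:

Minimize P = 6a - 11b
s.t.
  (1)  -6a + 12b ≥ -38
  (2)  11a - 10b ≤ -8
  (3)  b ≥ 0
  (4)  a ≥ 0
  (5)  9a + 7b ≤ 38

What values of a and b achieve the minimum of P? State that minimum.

Extreme points and P = 6a - 11b:
  (0, 4/5) → P = -44/5
  (324/167, 490/167) → P = -3446/167
  (0, 38/7) → P = -418/7

At the optimal vertex, a = 0 and 9a + 7b = 38.
Solving simultaneously gives a = 0, b = 38/7.

a = 0, b = 38/7, minimum P = -418/7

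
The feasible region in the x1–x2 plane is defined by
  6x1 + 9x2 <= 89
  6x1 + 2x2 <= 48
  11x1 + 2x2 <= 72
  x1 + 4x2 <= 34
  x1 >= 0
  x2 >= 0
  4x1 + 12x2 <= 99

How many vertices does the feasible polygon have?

5

Intersecting each pair of boundary lines and keeping only the points that satisfy every inequality leaves:
  (470/87, 547/87)
  (59/12, 119/18)
  (72/11, 0)
  (0, 0)
  (0, 33/4)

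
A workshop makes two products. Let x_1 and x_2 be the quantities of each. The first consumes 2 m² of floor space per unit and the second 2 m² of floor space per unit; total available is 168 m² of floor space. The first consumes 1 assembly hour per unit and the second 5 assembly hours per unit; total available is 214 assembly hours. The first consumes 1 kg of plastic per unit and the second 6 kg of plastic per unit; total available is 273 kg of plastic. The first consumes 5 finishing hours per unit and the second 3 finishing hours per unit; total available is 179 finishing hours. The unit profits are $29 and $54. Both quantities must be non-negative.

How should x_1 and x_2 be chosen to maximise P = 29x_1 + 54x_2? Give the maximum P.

x_1 = 23/2, x_2 = 81/2, maximum P = 5041/2

The binding constraints are x_1 + 5x_2 = 214 and 5x_1 + 3x_2 = 179.
Solving simultaneously gives x_1 = 23/2, x_2 = 81/2.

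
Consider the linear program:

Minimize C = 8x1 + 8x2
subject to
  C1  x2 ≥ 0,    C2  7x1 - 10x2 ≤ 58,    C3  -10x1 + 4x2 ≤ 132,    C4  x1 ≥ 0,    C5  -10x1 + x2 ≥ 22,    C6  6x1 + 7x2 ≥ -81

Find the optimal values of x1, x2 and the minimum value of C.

x1 = 0, x2 = 22, minimum C = 176

Feasible corners and C = 8x1 + 8x2:
  (0, 33) → C = 264
  (22/15, 110/3) → C = 4576/15
  (0, 22) → C = 176

At the optimal vertex, x1 = 0 and -10x1 + x2 = 22.
Solving simultaneously gives x1 = 0, x2 = 22.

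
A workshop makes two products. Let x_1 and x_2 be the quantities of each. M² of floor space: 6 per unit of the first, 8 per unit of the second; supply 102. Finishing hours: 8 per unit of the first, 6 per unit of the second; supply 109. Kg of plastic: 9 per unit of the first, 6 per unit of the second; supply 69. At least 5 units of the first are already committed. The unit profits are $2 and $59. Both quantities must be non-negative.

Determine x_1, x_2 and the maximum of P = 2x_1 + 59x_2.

Feasible corners and P = 2x_1 + 59x_2:
  (23/3, 0) → P = 46/3
  (5, 0) → P = 10
  (5, 4) → P = 246

x_1 = 5, x_2 = 4, maximum P = 246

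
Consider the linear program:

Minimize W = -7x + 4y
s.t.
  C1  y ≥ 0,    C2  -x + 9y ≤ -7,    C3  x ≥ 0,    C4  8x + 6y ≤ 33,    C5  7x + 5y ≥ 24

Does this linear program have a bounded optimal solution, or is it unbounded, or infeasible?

infeasible

The boundaries y = 0 and -x + 9y = -7 meet at (7, 0), but that point violates 8x + 6y ≤ 33. Every candidate vertex is excluded by some other constraint, so the feasible region is empty.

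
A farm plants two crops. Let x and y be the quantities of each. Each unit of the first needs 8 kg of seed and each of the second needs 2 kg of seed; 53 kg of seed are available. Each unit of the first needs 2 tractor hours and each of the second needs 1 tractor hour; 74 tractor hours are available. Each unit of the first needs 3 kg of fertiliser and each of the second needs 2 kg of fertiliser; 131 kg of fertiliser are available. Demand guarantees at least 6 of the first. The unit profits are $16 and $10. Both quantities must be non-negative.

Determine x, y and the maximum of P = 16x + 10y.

x = 6, y = 5/2, maximum P = 121

Vertices and P = 16x + 10y:
  (53/8, 0) → P = 106
  (6, 0) → P = 96
  (6, 5/2) → P = 121

At the optimal vertex, 8x + 2y = 53 and x = 6.
Solving simultaneously gives x = 6, y = 5/2.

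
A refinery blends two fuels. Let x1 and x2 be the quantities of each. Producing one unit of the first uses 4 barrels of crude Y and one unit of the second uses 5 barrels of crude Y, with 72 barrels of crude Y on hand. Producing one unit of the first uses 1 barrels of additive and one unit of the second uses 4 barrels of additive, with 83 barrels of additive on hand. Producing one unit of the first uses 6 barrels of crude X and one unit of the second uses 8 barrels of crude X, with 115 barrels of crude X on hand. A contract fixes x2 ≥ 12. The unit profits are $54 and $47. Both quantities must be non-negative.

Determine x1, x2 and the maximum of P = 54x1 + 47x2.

Feasible corners and P = 54x1 + 47x2:
  (0, 115/8) → P = 5405/8
  (0, 12) → P = 564
  (1/2, 14) → P = 685
  (3, 12) → P = 726

x1 = 3, x2 = 12, maximum P = 726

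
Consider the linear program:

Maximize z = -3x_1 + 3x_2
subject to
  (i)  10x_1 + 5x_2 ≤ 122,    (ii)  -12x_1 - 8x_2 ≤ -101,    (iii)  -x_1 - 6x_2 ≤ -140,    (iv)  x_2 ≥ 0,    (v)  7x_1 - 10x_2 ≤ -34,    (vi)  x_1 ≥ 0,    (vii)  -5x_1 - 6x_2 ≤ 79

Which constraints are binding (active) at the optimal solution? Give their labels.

Feasible corners and z = -3x_1 + 3x_2:
  (32/55, 1278/55) → z = 3738/55
  (0, 122/5) → z = 366/5
  (0, 70/3) → z = 70

The maximum is at (0, 122/5). Substituting into each constraint, equality holds for (i) and (vi); the remaining constraints have slack.

(i) and (vi)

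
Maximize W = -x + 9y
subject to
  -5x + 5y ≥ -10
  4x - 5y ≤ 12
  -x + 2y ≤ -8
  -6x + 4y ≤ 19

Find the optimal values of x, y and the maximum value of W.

x = -16/3, y = -20/3, maximum W = -164/3

Feasible corners and W = -x + 9y:
  (-16/3, -20/3) → W = -164/3
  (-143/14, -74/7) → W = -1189/14
  (-35/4, -67/8) → W = -533/8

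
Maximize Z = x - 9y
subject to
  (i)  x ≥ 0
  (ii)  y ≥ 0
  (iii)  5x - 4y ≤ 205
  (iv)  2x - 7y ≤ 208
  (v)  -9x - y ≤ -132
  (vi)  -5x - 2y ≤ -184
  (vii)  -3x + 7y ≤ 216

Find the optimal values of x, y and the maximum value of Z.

Corner points and Z = x - 9y:
  (41, 0) → Z = 41
  (184/5, 0) → Z = 184/5
  (2299/23, 1695/23) → Z = -12956/23
  (856/41, 1632/41) → Z = -13832/41

At the optimal vertex, y = 0 and 5x - 4y = 205.
Solving simultaneously gives x = 41, y = 0.

x = 41, y = 0, maximum Z = 41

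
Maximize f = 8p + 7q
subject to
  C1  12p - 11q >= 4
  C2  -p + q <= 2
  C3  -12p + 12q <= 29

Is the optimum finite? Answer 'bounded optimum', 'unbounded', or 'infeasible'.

From the feasible point (26, 28), moving in the direction (1, 1) keeps every constraint satisfied while f increases without bound.

unbounded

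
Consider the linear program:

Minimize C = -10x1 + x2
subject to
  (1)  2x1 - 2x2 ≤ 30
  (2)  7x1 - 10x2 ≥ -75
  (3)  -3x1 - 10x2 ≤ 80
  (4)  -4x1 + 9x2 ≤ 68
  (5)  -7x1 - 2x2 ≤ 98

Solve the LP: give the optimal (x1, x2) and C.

Vertices and C = -10x1 + x2:
  (70/13, -125/13) → C = -825/13
  (203/5, 128/5) → C = -1902/5
  (5/23, 176/23) → C = 126/23
  (-565/42, -23/12) → C = 3713/28
  (-205/16, -133/32) → C = 3967/32

x1 = 203/5, x2 = 128/5, minimum C = -1902/5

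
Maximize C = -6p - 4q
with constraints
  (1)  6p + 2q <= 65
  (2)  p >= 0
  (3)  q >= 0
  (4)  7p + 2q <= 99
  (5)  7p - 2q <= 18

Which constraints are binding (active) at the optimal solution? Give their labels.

Vertices and C = -6p - 4q:
  (0, 65/2) → C = -130
  (83/13, 347/26) → C = -1192/13
  (0, 0) → C = 0
  (18/7, 0) → C = -108/7

The maximum is at (0, 0). Substituting into each constraint, equality holds for (2) and (3); the remaining constraints have slack.

(2) and (3)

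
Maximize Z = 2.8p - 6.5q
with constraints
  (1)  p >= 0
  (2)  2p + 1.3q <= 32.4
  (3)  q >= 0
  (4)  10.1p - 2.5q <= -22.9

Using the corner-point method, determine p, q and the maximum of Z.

p = 0, q = 9.16, maximum Z = -59.54

At the optimal vertex, p = 0 and 10.1p - 2.5q = -22.9.
Solving simultaneously gives p = 0, q = 229/25.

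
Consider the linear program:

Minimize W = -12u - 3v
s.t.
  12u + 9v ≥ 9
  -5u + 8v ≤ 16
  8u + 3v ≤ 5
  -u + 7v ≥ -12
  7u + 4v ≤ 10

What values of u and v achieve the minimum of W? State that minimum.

u = 1/2, v = 1/3, minimum W = -7

Feasible corners and W = -12u - 3v:
  (-24/47, 79/47) → W = 51/47
  (1/2, 1/3) → W = -7
  (-8/79, 153/79) → W = -363/79

The optimum lies where 12u + 9v = 9 and 8u + 3v = 5.
Solving simultaneously gives u = 1/2, v = 1/3.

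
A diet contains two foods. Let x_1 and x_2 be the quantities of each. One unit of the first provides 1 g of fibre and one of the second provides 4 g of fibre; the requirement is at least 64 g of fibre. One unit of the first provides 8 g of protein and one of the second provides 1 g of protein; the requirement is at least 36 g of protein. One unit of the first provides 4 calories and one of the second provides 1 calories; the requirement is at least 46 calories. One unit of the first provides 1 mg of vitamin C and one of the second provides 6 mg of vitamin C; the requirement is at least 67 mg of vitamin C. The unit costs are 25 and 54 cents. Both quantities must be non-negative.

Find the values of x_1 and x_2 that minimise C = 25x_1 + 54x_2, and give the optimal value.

x_1 = 8, x_2 = 14, minimum C = 956

Corner points and C = 25x_1 + 54x_2:
  (0, 46) → C = 2484
  (67, 0) → C = 1675
  (8, 14) → C = 956
  (58, 3/2) → C = 1531
The feasible region is unbounded (it extends along (0, 1), (1, 0)), but C strictly increases along every unbounded feasible direction, so there is no improving ray and the minimum is attained at a vertex.

The binding constraints are x_1 + 4x_2 = 64 and 4x_1 + x_2 = 46.
Solving simultaneously gives x_1 = 8, x_2 = 14.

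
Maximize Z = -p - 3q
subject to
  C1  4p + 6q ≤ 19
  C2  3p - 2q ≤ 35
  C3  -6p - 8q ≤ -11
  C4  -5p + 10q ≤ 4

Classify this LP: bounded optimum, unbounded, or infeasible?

Feasible corners and Z = -p - 3q:
  (124/13, -83/26) → Z = 1/26
  (83/35, 111/70) → Z = -499/70
  (151/18, -59/12) → Z = 229/36
  (39/50, 79/100) → Z = -63/20
The feasible region has finitely many vertices and no improving ray; the maximum is 229/36 at (151/18, -59/12).

bounded optimum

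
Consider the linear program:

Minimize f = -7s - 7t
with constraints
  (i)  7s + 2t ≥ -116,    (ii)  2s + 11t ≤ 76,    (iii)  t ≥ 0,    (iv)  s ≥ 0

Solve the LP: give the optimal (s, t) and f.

s = 38, t = 0, minimum f = -266

Corner points and f = -7s - 7t:
  (38, 0) → f = -266
  (0, 76/11) → f = -532/11
  (0, 0) → f = 0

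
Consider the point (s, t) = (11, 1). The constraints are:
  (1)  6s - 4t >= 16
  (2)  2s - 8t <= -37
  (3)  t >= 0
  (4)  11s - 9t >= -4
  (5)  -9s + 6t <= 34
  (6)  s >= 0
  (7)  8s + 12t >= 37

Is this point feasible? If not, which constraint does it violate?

not feasible — violates (2)

Constraint (2): 2s - 8t = 14, which is not ≤ -37. All other constraints are satisfied.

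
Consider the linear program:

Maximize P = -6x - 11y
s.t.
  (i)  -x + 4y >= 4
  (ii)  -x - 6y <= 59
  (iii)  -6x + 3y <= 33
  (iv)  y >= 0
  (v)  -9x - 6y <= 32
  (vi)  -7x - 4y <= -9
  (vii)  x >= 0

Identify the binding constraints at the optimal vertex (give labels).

Feasible corners and P = -6x - 11y:
  (5/8, 37/32) → P = -527/32
  (0, 11) → P = -121
  (0, 9/4) → P = -99/4
The feasible region is unbounded (it extends along (1, 2), (4, 1)), but P strictly decreases along every unbounded feasible direction, so there is no improving ray and the maximum is attained at a vertex.

The maximum is at (5/8, 37/32). Substituting into each constraint, equality holds for (i) and (vi); the remaining constraints have slack.

(i) and (vi)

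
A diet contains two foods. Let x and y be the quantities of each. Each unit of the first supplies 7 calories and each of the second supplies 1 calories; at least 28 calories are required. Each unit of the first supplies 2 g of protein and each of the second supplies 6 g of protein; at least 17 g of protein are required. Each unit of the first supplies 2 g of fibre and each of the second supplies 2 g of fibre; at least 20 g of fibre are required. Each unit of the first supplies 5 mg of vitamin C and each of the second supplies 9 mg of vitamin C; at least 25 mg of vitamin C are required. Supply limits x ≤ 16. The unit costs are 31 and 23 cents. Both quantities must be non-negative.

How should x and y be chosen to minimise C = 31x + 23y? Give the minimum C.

Corner points and C = 31x + 23y:
  (0, 28) → C = 644
  (10, 0) → C = 310
  (16, 0) → C = 496
  (3, 7) → C = 254
The feasible region is unbounded (it extends along (0, 1)), but C strictly increases along every unbounded feasible direction, so there is no improving ray and the minimum is attained at a vertex.

The binding constraints are 7x + y = 28 and 2x + 2y = 20.
Solving simultaneously gives x = 3, y = 7.

x = 3, y = 7, minimum C = 254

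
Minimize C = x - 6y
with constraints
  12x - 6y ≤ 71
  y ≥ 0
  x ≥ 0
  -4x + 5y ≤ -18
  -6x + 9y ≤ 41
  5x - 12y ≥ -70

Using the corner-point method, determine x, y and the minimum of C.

Extreme points and C = x - 6y:
  (71/12, 0) → C = 71/12
  (247/36, 17/9) → C = -161/36
  (9/2, 0) → C = 9/2

The binding constraints are 12x - 6y = 71 and -4x + 5y = -18.
Solving simultaneously gives x = 247/36, y = 17/9.

x = 247/36, y = 17/9, minimum C = -161/36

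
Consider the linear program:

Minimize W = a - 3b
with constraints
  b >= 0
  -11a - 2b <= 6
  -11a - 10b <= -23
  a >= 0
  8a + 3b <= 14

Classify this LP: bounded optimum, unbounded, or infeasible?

bounded optimum

Corner points and W = a - 3b:
  (0, 23/10) → W = -69/10
  (71/47, 30/47) → W = -19/47
  (0, 14/3) → W = -14
The feasible region has finitely many vertices and no improving ray; the minimum is -14 at (0, 14/3).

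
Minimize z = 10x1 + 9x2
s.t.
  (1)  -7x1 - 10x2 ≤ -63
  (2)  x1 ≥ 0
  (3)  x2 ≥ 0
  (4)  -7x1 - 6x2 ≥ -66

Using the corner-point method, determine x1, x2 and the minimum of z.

Vertices and z = 10x1 + 9x2:
  (0, 63/10) → z = 567/10
  (9, 0) → z = 90
  (0, 11) → z = 99
  (66/7, 0) → z = 660/7

x1 = 0, x2 = 63/10, minimum z = 567/10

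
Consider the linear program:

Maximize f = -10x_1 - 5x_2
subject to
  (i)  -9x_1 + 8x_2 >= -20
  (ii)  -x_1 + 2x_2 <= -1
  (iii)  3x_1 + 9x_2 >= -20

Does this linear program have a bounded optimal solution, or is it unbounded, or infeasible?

Extreme points and f = -10x_1 - 5x_2:
  (16/5, 11/10) → f = -75/2
  (4/21, -16/7) → f = 200/21
  (-31/15, -23/15) → f = 85/3
The feasible region has finitely many vertices and no improving ray; the maximum is 85/3 at (-31/15, -23/15).

bounded optimum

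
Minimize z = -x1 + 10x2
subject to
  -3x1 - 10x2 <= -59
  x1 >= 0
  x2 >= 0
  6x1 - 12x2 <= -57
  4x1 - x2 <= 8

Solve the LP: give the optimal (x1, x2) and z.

x1 = 23/16, x2 = 175/32, minimum z = 213/4

Corner points and z = -x1 + 10x2:
  (0, 59/10) → z = 59
  (23/16, 175/32) → z = 213/4
  (51/14, 46/7) → z = 869/14
The feasible region is unbounded (it extends along (0, 1), (1, 4)), but z strictly increases along every unbounded feasible direction, so there is no improving ray and the minimum is attained at a vertex.

At the optimal vertex, -3x1 - 10x2 = -59 and 6x1 - 12x2 = -57.
Solving simultaneously gives x1 = 23/16, x2 = 175/32.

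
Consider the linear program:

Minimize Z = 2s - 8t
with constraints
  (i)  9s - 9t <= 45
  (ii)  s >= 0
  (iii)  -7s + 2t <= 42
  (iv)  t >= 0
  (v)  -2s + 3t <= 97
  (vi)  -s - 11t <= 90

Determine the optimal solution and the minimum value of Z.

s = 112, t = 107, minimum Z = -632

Corner points and Z = 2s - 8t:
  (5, 0) → Z = 10
  (112, 107) → Z = -632
  (0, 21) → Z = -168
  (0, 0) → Z = 0
  (4, 35) → Z = -272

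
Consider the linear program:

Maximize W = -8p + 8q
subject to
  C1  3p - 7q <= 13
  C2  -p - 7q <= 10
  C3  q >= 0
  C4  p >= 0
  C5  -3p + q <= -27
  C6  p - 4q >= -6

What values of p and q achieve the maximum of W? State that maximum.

p = 114/11, q = 45/11, maximum W = -552/11

Vertices and W = -8p + 8q:
  (88/9, 7/3) → W = -536/9
  (94/5, 31/5) → W = -504/5
  (114/11, 45/11) → W = -552/11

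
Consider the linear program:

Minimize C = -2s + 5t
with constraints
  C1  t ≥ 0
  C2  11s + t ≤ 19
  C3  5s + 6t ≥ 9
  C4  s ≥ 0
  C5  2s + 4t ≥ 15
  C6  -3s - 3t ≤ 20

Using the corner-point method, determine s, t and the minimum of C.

s = 61/42, t = 127/42, minimum C = 171/14

Feasible corners and C = -2s + 5t:
  (0, 19) → C = 95
  (61/42, 127/42) → C = 171/14
  (0, 15/4) → C = 75/4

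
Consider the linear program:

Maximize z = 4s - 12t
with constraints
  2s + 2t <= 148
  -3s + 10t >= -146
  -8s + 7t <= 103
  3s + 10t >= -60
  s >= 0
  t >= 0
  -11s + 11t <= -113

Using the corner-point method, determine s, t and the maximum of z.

Extreme points and z = 4s - 12t:
  (886/13, 76/13) → z = 2632/13
  (927/22, 701/22) → z = -2352/11
  (146/3, 0) → z = 584/3
  (113/11, 0) → z = 452/11

The binding constraints are 2s + 2t = 148 and -3s + 10t = -146.
Solving simultaneously gives s = 886/13, t = 76/13.

s = 886/13, t = 76/13, maximum z = 2632/13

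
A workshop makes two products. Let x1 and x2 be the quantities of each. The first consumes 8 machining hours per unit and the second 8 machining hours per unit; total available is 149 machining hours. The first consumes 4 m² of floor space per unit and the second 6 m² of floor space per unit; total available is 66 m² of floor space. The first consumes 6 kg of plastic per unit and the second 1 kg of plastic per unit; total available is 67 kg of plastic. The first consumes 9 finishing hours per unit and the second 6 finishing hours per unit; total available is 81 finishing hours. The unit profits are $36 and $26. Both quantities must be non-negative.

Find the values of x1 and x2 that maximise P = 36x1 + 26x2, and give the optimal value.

At the optimal vertex, 4x1 + 6x2 = 66 and 9x1 + 6x2 = 81.
Solving simultaneously gives x1 = 3, x2 = 9.

x1 = 3, x2 = 9, maximum P = 342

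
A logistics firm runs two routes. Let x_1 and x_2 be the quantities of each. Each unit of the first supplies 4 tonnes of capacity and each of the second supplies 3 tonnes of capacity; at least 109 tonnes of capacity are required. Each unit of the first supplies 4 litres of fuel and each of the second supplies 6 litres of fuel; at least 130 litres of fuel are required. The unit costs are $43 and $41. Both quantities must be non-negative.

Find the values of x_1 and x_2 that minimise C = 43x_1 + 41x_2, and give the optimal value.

Feasible corners and C = 43x_1 + 41x_2:
  (0, 109/3) → C = 4469/3
  (65/2, 0) → C = 2795/2
  (22, 7) → C = 1233
The feasible region is unbounded (it extends along (0, 1), (1, 0)), but C strictly increases along every unbounded feasible direction, so there is no improving ray and the minimum is attained at a vertex.

x_1 = 22, x_2 = 7, minimum C = 1233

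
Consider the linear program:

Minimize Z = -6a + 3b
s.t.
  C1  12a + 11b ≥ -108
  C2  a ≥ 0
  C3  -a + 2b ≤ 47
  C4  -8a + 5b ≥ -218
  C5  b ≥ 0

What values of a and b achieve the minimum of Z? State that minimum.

a = 61, b = 54, minimum Z = -204

Feasible corners and Z = -6a + 3b:
  (0, 47/2) → Z = 141/2
  (0, 0) → Z = 0
  (61, 54) → Z = -204
  (109/4, 0) → Z = -327/2

At the optimal vertex, -a + 2b = 47 and -8a + 5b = -218.
Solving simultaneously gives a = 61, b = 54.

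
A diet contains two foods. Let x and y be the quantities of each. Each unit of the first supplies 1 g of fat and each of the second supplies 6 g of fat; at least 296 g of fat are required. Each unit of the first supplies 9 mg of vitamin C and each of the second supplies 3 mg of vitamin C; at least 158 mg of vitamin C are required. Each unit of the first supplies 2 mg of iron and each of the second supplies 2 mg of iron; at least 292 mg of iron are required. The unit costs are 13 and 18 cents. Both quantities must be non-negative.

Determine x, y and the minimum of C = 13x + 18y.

x = 116, y = 30, minimum C = 2048

Feasible corners and C = 13x + 18y:
  (0, 146) → C = 2628
  (296, 0) → C = 3848
  (116, 30) → C = 2048
The feasible region is unbounded (it extends along (0, 1), (1, 0)), but C strictly increases along every unbounded feasible direction, so there is no improving ray and the minimum is attained at a vertex.

The optimum lies where x + 6y = 296 and 2x + 2y = 292.
Solving simultaneously gives x = 116, y = 30.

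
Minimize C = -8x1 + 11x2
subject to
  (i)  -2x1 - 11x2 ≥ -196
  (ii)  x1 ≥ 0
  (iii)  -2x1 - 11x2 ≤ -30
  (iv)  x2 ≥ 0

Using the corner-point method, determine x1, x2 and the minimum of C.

x1 = 98, x2 = 0, minimum C = -784

Extreme points and C = -8x1 + 11x2:
  (0, 196/11) → C = 196
  (98, 0) → C = -784
  (0, 30/11) → C = 30
  (15, 0) → C = -120

The binding constraints are -2x1 - 11x2 = -196 and x2 = 0.
Solving simultaneously gives x1 = 98, x2 = 0.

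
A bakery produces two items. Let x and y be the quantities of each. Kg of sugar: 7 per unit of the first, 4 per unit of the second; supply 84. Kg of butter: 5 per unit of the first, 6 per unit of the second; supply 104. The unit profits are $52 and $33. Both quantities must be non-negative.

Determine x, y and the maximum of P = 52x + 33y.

x = 4, y = 14, maximum P = 670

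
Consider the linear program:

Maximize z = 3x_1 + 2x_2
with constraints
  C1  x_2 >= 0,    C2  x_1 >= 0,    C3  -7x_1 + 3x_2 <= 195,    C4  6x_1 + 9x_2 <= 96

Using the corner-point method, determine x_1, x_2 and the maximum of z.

x_1 = 16, x_2 = 0, maximum z = 48

Feasible corners and z = 3x_1 + 2x_2:
  (0, 0) → z = 0
  (16, 0) → z = 48
  (0, 32/3) → z = 64/3

The binding constraints are x_2 = 0 and 6x_1 + 9x_2 = 96.
Solving simultaneously gives x_1 = 16, x_2 = 0.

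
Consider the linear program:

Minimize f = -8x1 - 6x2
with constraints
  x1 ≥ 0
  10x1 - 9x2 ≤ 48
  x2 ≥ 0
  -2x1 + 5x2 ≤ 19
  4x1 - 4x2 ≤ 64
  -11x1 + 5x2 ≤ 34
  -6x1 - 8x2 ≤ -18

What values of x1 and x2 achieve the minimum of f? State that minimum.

The optimum lies where 10x1 - 9x2 = 48 and -2x1 + 5x2 = 19.
Solving simultaneously gives x1 = 411/32, x2 = 143/16.

x1 = 411/32, x2 = 143/16, minimum f = -1251/8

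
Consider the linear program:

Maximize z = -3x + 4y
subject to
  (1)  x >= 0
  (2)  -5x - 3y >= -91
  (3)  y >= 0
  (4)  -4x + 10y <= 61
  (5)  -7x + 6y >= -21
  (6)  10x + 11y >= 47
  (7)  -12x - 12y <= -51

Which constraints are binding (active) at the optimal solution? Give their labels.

Extreme points and z = -3x + 4y:
  (0, 61/10) → z = 122/5
  (0, 47/11) → z = 188/11
  (727/62, 669/62) → z = 495/62
  (203/17, 532/51) → z = 301/51
  (513/137, 119/137) → z = -1063/137

The maximum is at (0, 61/10). Substituting into each constraint, equality holds for (1) and (4); the remaining constraints have slack.

(1) and (4)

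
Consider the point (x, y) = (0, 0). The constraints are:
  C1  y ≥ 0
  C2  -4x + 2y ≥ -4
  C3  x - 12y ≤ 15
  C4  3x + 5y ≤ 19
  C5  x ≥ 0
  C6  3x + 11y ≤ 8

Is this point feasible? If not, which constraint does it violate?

C1: 0 ≥ 0 ✓
C2: 0 ≥ -4 ✓
C3: 0 ≤ 15 ✓
C4: 0 ≤ 19 ✓
C5: 0 ≥ 0 ✓
C6: 0 ≤ 8 ✓

feasible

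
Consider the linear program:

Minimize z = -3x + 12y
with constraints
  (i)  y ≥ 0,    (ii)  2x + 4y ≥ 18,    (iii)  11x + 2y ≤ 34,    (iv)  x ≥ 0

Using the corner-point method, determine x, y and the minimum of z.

x = 5/2, y = 13/4, minimum z = 63/2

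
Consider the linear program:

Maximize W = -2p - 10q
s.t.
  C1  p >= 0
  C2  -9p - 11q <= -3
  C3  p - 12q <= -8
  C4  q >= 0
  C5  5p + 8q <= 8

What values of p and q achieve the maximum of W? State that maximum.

Feasible corners and W = -2p - 10q:
  (0, 2/3) → W = -20/3
  (0, 1) → W = -10
  (8/17, 12/17) → W = -8

The binding constraints are p = 0 and p - 12q = -8.
Solving simultaneously gives p = 0, q = 2/3.

p = 0, q = 2/3, maximum W = -20/3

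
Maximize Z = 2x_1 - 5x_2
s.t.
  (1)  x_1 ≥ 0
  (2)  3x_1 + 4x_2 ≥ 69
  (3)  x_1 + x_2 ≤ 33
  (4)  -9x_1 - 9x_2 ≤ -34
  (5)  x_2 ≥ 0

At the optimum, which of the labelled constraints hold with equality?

Feasible corners and Z = 2x_1 - 5x_2:
  (0, 69/4) → Z = -345/4
  (0, 33) → Z = -165
  (23, 0) → Z = 46
  (33, 0) → Z = 66

The maximum is at (33, 0). Substituting into each constraint, equality holds for (3) and (5); the remaining constraints have slack.

(3) and (5)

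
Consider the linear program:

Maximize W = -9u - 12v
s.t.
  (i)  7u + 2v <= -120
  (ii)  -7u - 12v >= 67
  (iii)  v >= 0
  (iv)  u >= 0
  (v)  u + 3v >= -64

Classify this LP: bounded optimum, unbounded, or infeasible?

The boundaries 7u + 2v = -120 and -7u - 12v = 67 meet at (-653/35, 53/10), but that point violates u ≥ 0. Every candidate vertex is excluded by some other constraint, so the feasible region is empty.

infeasible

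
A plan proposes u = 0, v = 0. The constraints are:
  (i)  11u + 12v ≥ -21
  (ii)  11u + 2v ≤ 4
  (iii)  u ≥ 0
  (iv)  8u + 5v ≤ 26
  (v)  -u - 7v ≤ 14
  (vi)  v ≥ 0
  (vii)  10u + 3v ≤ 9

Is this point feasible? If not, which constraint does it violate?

(i): 0 ≥ -21 ✓
(ii): 0 ≤ 4 ✓
(iii): 0 ≥ 0 ✓
(iv): 0 ≤ 26 ✓
(v): 0 ≤ 14 ✓
(vi): 0 ≥ 0 ✓
(vii): 0 ≤ 9 ✓

feasible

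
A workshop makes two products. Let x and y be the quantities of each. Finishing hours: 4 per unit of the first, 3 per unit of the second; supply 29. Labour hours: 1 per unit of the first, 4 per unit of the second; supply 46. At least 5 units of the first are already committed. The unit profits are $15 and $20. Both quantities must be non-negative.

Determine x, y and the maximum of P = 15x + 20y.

x = 5, y = 3, maximum P = 135

Corner points and P = 15x + 20y:
  (29/4, 0) → P = 435/4
  (5, 0) → P = 75
  (5, 3) → P = 135

At the optimal vertex, 4x + 3y = 29 and x = 5.
Solving simultaneously gives x = 5, y = 3.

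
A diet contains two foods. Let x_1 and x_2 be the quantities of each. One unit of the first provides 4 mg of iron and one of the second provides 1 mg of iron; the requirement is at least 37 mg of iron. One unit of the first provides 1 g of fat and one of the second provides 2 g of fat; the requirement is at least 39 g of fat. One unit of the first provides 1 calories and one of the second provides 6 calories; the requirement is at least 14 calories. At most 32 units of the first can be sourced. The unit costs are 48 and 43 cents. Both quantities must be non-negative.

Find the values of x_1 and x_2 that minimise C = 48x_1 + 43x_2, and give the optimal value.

Vertices and C = 48x_1 + 43x_2:
  (0, 37) → C = 1591
  (5, 17) → C = 971
  (32, 7/2) → C = 3373/2
The feasible region is unbounded (it extends along (0, 1)), but C strictly increases along every unbounded feasible direction, so there is no improving ray and the minimum is attained at a vertex.

x_1 = 5, x_2 = 17, minimum C = 971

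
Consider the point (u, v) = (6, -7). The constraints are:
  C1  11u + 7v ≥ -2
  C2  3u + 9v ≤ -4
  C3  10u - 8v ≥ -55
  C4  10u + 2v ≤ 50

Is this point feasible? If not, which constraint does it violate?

feasible

C1: 17 ≥ -2 ✓
C2: -45 ≤ -4 ✓
C3: 116 ≥ -55 ✓
C4: 46 ≤ 50 ✓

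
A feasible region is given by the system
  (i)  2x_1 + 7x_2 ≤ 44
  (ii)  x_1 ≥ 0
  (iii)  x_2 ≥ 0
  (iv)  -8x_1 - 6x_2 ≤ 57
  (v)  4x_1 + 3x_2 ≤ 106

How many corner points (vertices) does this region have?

3

The feasible vertices (each the meet of two boundaries and inside every other half-plane) are:
  (0, 44/7)
  (22, 0)
  (0, 0)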